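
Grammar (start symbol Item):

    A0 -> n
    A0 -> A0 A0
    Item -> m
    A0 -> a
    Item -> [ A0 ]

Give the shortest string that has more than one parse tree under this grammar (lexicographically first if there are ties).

[ a a a ]

length 1: no string has ≥2 trees
length 3: no string has ≥2 trees
length 4: no string has ≥2 trees
length 5: [ a a a ] has 2 parse trees

Two derivations of [ a a a ]:
  Item ⇒ [ A0 ] ⇒ [ A0 A0 ] ⇒ [ A0 A0 A0 ] ⇒ [ a A0 A0 ] ⇒ [ a a A0 ] ⇒ [ a a a ]
  Item ⇒ [ A0 ] ⇒ [ A0 A0 ] ⇒ [ a A0 ] ⇒ [ a A0 A0 ] ⇒ [ a a A0 ] ⇒ [ a a a ]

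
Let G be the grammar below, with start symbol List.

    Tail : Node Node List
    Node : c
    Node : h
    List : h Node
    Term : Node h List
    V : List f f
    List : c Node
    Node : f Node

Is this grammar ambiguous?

Unambiguous

Only List, Node are reachable from List; ignoring the rest: Each reachable nonterminal has at most one production per leading terminal, and all productions are right-linear; the derivation is determined token-by-token.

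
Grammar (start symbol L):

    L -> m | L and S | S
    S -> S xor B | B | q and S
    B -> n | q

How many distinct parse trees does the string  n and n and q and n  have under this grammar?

2

Parse trees for n and n and q and n:
  [L [L [L [S [B n]]] and [S [B n]]] and [S q and [S [B n]]]]
  [L [L [L [L [S [B n]]] and [S [B n]]] and [S [B q]]] and [S [B n]]]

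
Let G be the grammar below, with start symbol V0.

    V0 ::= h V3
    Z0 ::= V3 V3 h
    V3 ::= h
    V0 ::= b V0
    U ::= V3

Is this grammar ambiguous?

Unambiguous

(U, Z0 are unreachable from V0, so their rules don't affect L(V0).) Each reachable nonterminal has at most one production per leading terminal, and all productions are right-linear; the derivation is determined token-by-token.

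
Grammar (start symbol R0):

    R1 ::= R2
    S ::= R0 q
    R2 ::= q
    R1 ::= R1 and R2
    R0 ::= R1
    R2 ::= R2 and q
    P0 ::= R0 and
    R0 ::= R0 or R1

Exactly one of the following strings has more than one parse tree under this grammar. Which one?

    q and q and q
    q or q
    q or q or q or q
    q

q and q and q

q and q and q: 4 trees
q or q: 1 tree
q or q or q or q: 1 tree
q: 1 tree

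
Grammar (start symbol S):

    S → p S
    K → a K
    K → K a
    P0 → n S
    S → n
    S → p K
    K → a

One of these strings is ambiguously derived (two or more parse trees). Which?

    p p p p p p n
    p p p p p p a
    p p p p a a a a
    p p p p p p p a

p p p p p p n: 1 tree
p p p p p p a: 1 tree
p p p p a a a a: 8 trees
p p p p p p p a: 1 tree

p p p p a a a a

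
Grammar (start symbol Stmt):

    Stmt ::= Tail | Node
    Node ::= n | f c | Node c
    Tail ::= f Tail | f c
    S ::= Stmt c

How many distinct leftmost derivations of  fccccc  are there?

Parse trees for fccccc:
  [Stmt [Node [Node [Node [Node [Node f c] c] c] c] c]]

1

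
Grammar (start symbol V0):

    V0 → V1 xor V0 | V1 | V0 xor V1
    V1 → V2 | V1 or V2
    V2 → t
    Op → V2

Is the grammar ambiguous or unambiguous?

Witness: t xor t

Derivation 1: V0 ⇒ V1 xor V0 ⇒ V2 xor V0 ⇒ t xor V0 ⇒ t xor V1 ⇒ t xor V2 ⇒ t xor t
Derivation 2: V0 ⇒ V0 xor V1 ⇒ V1 xor V1 ⇒ V2 xor V1 ⇒ t xor V1 ⇒ t xor V2 ⇒ t xor t

Two distinct leftmost derivations for the same string.

Ambiguous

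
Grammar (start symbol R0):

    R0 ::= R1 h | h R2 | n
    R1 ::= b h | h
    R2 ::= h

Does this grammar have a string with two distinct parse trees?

Ambiguous

Witness: h h

Derivation 1: R0 ⇒ R1 h ⇒ h h
Derivation 2: R0 ⇒ h R2 ⇒ h h

Two distinct leftmost derivations for the same string.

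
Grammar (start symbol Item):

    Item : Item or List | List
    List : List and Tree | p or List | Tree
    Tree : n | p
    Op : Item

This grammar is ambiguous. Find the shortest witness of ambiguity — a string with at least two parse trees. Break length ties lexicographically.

p or n

length 1: no string has ≥2 trees
length 3: p or n has 2 parse trees

Two derivations of p or n:
  Item ⇒ Item or List ⇒ List or List ⇒ Tree or List ⇒ p or List ⇒ p or Tree ⇒ p or n
  Item ⇒ List ⇒ p or List ⇒ p or Tree ⇒ p or n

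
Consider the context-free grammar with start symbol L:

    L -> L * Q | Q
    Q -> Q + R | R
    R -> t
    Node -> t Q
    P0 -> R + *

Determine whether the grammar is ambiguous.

Only L, Q, R are reachable from L; ignoring the rest: L → L * Q | Q  ;  Q → Q + R | R  — a left-associative chain with R at the bottom. Each string factors uniquely by precedence.

Unambiguous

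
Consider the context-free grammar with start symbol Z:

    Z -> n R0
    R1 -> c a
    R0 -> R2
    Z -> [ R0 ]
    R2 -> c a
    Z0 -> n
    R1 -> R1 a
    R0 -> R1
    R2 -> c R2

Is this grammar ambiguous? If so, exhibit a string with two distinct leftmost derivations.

Witness: n c a

Derivation 1: Z ⇒ n R0 ⇒ n R2 ⇒ n c a
Derivation 2: Z ⇒ n R0 ⇒ n R1 ⇒ n c a

Two distinct leftmost derivations for the same string.

Ambiguous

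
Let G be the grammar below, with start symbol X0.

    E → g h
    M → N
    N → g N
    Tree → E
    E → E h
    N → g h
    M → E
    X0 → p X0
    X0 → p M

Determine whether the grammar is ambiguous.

Ambiguous

Witness: p g h

Derivation 1: X0 ⇒ p M ⇒ p N ⇒ p g h
Derivation 2: X0 ⇒ p M ⇒ p E ⇒ p g h

Two distinct leftmost derivations for the same string.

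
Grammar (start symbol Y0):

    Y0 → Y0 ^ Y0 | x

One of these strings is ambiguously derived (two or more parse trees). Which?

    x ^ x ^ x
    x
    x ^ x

x ^ x ^ x: 2 trees
x: 1 tree
x ^ x: 1 tree

x ^ x ^ x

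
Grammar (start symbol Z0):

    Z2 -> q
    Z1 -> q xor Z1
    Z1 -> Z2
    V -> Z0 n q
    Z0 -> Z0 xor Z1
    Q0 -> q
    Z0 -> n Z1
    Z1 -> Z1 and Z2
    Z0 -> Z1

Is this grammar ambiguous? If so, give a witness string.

Witness: q xor q

Derivation 1: Z0 ⇒ Z0 xor Z1 ⇒ Z1 xor Z1 ⇒ Z2 xor Z1 ⇒ q xor Z1 ⇒ q xor Z2 ⇒ q xor q
Derivation 2: Z0 ⇒ Z1 ⇒ q xor Z1 ⇒ q xor Z2 ⇒ q xor q

Two distinct leftmost derivations for the same string.

Ambiguous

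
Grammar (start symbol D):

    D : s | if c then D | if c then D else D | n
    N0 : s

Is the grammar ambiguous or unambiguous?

Witness: if c then if c then n else n

Derivation 1: D ⇒ if c then D ⇒ if c then if c then D else D ⇒ if c then if c then n else D ⇒ if c then if c then n else n
Derivation 2: D ⇒ if c then D else D ⇒ if c then if c then D else D ⇒ if c then if c then n else D ⇒ if c then if c then n else n

Two distinct leftmost derivations for the same string.

Ambiguous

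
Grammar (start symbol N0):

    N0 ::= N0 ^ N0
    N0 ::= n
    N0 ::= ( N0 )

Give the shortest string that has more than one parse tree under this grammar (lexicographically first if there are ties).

n ^ n ^ n

length 1: no string has ≥2 trees
length 3: no string has ≥2 trees
length 5: n ^ n ^ n has 2 parse trees

Two derivations of n ^ n ^ n:
  N0 ⇒ N0 ^ N0 ⇒ N0 ^ N0 ^ N0 ⇒ n ^ N0 ^ N0 ⇒ n ^ n ^ N0 ⇒ n ^ n ^ n
  N0 ⇒ N0 ^ N0 ⇒ n ^ N0 ⇒ n ^ N0 ^ N0 ⇒ n ^ n ^ N0 ⇒ n ^ n ^ n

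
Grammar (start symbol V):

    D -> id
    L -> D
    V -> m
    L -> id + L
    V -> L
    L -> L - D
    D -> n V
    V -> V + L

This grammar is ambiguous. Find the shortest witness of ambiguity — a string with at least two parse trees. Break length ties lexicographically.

length 1: no string has ≥2 trees
length 2: no string has ≥2 trees
length 3: id + id has 2 parse trees

Two derivations of id + id:
  V ⇒ L ⇒ id + L ⇒ id + D ⇒ id + id
  V ⇒ V + L ⇒ L + L ⇒ D + L ⇒ id + L ⇒ id + D ⇒ id + id

id + id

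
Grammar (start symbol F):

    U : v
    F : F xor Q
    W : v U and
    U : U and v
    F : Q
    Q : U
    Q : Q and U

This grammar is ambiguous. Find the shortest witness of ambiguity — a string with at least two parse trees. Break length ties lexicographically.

length 1: no string has ≥2 trees
length 3: v and v has 2 parse trees

Two derivations of v and v:
  F ⇒ Q ⇒ U ⇒ U and v ⇒ v and v
  F ⇒ Q ⇒ Q and U ⇒ U and U ⇒ v and U ⇒ v and v

v and v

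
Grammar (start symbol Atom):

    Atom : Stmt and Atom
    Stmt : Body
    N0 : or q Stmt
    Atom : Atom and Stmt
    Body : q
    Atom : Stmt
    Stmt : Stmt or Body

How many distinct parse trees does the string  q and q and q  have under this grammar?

4

Parse trees for q and q and q:
  [Atom [Stmt [Body q]] and [Atom [Stmt [Body q]] and [Atom [Stmt [Body q]]]]]
  [Atom [Stmt [Body q]] and [Atom [Atom [Stmt [Body q]]] and [Stmt [Body q]]]]
  [Atom [Atom [Stmt [Body q]] and [Atom [Stmt [Body q]]]] and [Stmt [Body q]]]
  [Atom [Atom [Atom [Stmt [Body q]]] and [Stmt [Body q]]] and [Stmt [Body q]]]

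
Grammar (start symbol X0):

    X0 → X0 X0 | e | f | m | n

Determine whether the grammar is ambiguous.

Witness: e e e

Derivation 1: X0 ⇒ X0 X0 ⇒ X0 X0 X0 ⇒ e X0 X0 ⇒ e e X0 ⇒ e e e
Derivation 2: X0 ⇒ X0 X0 ⇒ e X0 ⇒ e X0 X0 ⇒ e e X0 ⇒ e e e

Two distinct leftmost derivations for the same string.

Ambiguous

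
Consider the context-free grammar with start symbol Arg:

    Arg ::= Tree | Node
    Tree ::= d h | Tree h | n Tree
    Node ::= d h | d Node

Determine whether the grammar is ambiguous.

Witness: d h

Derivation 1: Arg ⇒ Tree ⇒ d h
Derivation 2: Arg ⇒ Node ⇒ d h

Two distinct leftmost derivations for the same string.

Ambiguous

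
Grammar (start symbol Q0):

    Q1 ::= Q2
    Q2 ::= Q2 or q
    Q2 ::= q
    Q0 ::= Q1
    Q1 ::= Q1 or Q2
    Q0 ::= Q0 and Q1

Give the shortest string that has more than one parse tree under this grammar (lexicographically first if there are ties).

q or q

length 1: no string has ≥2 trees
length 3: q or q has 2 parse trees

Two derivations of q or q:
  Q0 ⇒ Q1 ⇒ Q2 ⇒ Q2 or q ⇒ q or q
  Q0 ⇒ Q1 ⇒ Q1 or Q2 ⇒ Q2 or Q2 ⇒ q or Q2 ⇒ q or q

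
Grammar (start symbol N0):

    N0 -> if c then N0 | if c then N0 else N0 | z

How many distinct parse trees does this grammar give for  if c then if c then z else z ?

Parse trees for if c then if c then z else z:
  [N0 if c then [N0 if c then [N0 z] else [N0 z]]]
  [N0 if c then [N0 if c then [N0 z]] else [N0 z]]

2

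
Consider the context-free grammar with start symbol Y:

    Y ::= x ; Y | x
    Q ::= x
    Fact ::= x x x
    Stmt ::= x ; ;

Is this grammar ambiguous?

Unambiguous

Only Y is reachable from Y; ignoring the rest: Right-recursive list with a separator: after each atom, whether the separator follows determines the rule. One parse per string.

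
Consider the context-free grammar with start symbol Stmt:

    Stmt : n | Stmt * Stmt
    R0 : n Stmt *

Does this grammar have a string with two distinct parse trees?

Ambiguous

Witness: n * n * n

Derivation 1: Stmt ⇒ Stmt * Stmt ⇒ n * Stmt ⇒ n * Stmt * Stmt ⇒ n * n * Stmt ⇒ n * n * n
Derivation 2: Stmt ⇒ Stmt * Stmt ⇒ Stmt * Stmt * Stmt ⇒ n * Stmt * Stmt ⇒ n * n * Stmt ⇒ n * n * n

Two distinct leftmost derivations for the same string.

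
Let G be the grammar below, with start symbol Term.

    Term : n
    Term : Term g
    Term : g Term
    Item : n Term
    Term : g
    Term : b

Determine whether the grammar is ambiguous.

Witness: g g

Derivation 1: Term ⇒ Term g ⇒ g g
Derivation 2: Term ⇒ g Term ⇒ g g

Two distinct leftmost derivations for the same string.

Ambiguous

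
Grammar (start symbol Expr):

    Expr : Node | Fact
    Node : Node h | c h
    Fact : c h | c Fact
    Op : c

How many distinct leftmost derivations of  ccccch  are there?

Parse trees for ccccch:
  [Expr [Fact c [Fact c [Fact c [Fact c [Fact c h]]]]]]

1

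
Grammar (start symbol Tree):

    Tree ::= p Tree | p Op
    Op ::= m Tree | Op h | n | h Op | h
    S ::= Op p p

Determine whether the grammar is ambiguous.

Ambiguous

Witness: p h h

Derivation 1: Tree ⇒ p Op ⇒ p Op h ⇒ p h h
Derivation 2: Tree ⇒ p Op ⇒ p h Op ⇒ p h h

Two distinct leftmost derivations for the same string.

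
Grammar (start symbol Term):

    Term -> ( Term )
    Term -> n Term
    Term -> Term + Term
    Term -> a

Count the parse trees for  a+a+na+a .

7

Parse trees for a+a+na+a:
  [Term [Term a] + [Term [Term a] + [Term n [Term [Term a] + [Term a]]]]]
  [Term [Term a] + [Term [Term a] + [Term [Term n [Term a]] + [Term a]]]]
  [Term [Term a] + [Term [Term [Term a] + [Term n [Term a]]] + [Term a]]]
  [Term [Term [Term a] + [Term a]] + [Term n [Term [Term a] + [Term a]]]]
  [Term [Term [Term a] + [Term a]] + [Term [Term n [Term a]] + [Term a]]]
  [Term [Term [Term a] + [Term [Term a] + [Term n [Term a]]]] + [Term a]]
  [Term [Term [Term [Term a] + [Term a]] + [Term n [Term a]]] + [Term a]]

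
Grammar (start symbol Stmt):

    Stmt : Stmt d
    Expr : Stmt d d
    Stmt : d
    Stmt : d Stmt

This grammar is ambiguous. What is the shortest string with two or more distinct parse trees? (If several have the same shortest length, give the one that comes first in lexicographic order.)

d d

length 1: no string has ≥2 trees
length 2: d d has 2 parse trees

Two derivations of d d:
  Stmt ⇒ Stmt d ⇒ d d
  Stmt ⇒ d Stmt ⇒ d d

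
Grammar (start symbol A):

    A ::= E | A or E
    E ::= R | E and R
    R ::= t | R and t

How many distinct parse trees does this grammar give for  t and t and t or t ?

4

Parse trees for t and t and t or t:
  [A [A [E [R [R [R t] and t] and t]]] or [E [R t]]]
  [A [A [E [E [R t]] and [R [R t] and t]]] or [E [R t]]]
  [A [A [E [E [R [R t] and t]] and [R t]]] or [E [R t]]]
  [A [A [E [E [E [R t]] and [R t]] and [R t]]] or [E [R t]]]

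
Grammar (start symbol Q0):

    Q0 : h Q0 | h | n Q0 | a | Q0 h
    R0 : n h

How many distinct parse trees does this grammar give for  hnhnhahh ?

21

Parse trees for hnhnhahh (showing first 6 of 21):
  [Q0 h [Q0 n [Q0 h [Q0 n [Q0 h [Q0 [Q0 [Q0 a] h] h]]]]]]
  [Q0 h [Q0 n [Q0 h [Q0 n [Q0 [Q0 h [Q0 [Q0 a] h]] h]]]]]
  [Q0 h [Q0 n [Q0 h [Q0 n [Q0 [Q0 [Q0 h [Q0 a]] h] h]]]]]
  [Q0 h [Q0 n [Q0 h [Q0 [Q0 n [Q0 h [Q0 [Q0 a] h]]] h]]]]
  [Q0 h [Q0 n [Q0 h [Q0 [Q0 n [Q0 [Q0 h [Q0 a]] h]] h]]]]
  [Q0 h [Q0 n [Q0 h [Q0 [Q0 [Q0 n [Q0 h [Q0 a]]] h] h]]]]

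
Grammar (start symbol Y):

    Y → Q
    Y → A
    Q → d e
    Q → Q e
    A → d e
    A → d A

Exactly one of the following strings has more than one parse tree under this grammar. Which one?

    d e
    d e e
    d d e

d e

d e: 2 trees
d e e: 1 tree
d d e: 1 tree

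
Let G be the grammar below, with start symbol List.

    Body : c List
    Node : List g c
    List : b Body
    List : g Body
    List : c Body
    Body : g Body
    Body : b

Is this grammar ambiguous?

Only List, Body are reachable from List; ignoring the rest: Each reachable nonterminal has at most one production per leading terminal, and all productions are right-linear; the derivation is determined token-by-token.

Unambiguous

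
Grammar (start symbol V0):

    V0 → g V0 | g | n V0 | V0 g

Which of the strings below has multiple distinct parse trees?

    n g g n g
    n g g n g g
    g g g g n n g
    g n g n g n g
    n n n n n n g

n g g n g g

n g g n g: 1 tree
n g g n g g: 6 trees
g g g g n n g: 1 tree
g n g n g n g: 1 tree
n n n n n n g: 1 tree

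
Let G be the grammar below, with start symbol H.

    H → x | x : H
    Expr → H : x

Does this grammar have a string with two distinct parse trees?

Only H is reachable from H; ignoring the rest: Right-recursive list with a separator: after each atom, whether the separator follows determines the rule. One parse per string.

Unambiguous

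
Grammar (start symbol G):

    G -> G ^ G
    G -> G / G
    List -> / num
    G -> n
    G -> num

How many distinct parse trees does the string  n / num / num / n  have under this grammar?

5

Parse trees for n / num / num / n:
  [G [G n] / [G [G num] / [G [G num] / [G n]]]]
  [G [G n] / [G [G [G num] / [G num]] / [G n]]]
  [G [G [G n] / [G num]] / [G [G num] / [G n]]]
  [G [G [G n] / [G [G num] / [G num]]] / [G n]]
  [G [G [G [G n] / [G num]] / [G num]] / [G n]]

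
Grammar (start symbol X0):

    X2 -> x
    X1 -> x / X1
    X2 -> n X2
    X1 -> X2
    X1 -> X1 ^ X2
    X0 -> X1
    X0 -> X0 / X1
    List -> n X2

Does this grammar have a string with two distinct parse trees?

Witness: x / x

Derivation 1: X0 ⇒ X1 ⇒ x / X1 ⇒ x / X2 ⇒ x / x
Derivation 2: X0 ⇒ X0 / X1 ⇒ X1 / X1 ⇒ X2 / X1 ⇒ x / X1 ⇒ x / X2 ⇒ x / x

Two distinct leftmost derivations for the same string.

Ambiguous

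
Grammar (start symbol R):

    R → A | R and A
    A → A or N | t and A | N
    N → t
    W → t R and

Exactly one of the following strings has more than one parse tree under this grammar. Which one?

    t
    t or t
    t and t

t and t

t: 1 tree
t or t: 1 tree
t and t: 2 trees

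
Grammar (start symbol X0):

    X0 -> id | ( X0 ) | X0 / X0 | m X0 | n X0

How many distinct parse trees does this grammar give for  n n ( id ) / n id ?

3

Parse trees for n n ( id ) / n id:
  [X0 [X0 n [X0 n [X0 ( [X0 id] )]]] / [X0 n [X0 id]]]
  [X0 n [X0 [X0 n [X0 ( [X0 id] )]] / [X0 n [X0 id]]]]
  [X0 n [X0 n [X0 [X0 ( [X0 id] )] / [X0 n [X0 id]]]]]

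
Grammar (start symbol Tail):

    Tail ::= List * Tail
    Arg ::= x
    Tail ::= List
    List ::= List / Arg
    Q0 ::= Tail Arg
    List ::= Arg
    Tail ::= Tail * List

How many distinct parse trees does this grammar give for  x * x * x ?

Parse trees for x * x * x:
  [Tail [List [Arg x]] * [Tail [List [Arg x]] * [Tail [List [Arg x]]]]]
  [Tail [List [Arg x]] * [Tail [Tail [List [Arg x]]] * [List [Arg x]]]]
  [Tail [Tail [List [Arg x]] * [Tail [List [Arg x]]]] * [List [Arg x]]]
  [Tail [Tail [Tail [List [Arg x]]] * [List [Arg x]]] * [List [Arg x]]]

4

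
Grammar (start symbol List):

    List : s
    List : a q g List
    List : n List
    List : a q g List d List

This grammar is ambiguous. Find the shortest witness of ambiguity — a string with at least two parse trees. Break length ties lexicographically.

a q g a q g s d s

length 1: no string has ≥2 trees
length 2: no string has ≥2 trees
length 3: no string has ≥2 trees
length 4: no string has ≥2 trees
length 5: no string has ≥2 trees
length 6: no string has ≥2 trees
length 7: no string has ≥2 trees
length 8: no string has ≥2 trees
length 9: a q g a q g s d s has 2 parse trees

Two derivations of a q g a q g s d s:
  List ⇒ a q g List ⇒ a q g a q g List d List ⇒ a q g a q g s d List ⇒ a q g a q g s d s
  List ⇒ a q g List d List ⇒ a q g a q g List d List ⇒ a q g a q g s d List ⇒ a q g a q g s d s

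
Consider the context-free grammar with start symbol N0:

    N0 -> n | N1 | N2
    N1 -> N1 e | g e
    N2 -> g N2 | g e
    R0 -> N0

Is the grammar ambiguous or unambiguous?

Witness: g e

Derivation 1: N0 ⇒ N1 ⇒ g e
Derivation 2: N0 ⇒ N2 ⇒ g e

Two distinct leftmost derivations for the same string.

Ambiguous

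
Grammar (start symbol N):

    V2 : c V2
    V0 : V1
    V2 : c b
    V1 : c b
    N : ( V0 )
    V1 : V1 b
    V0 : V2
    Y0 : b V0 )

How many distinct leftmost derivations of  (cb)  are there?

2

Parse trees for (cb):
  [N ( [V0 [V1 c b]] )]
  [N ( [V0 [V2 c b]] )]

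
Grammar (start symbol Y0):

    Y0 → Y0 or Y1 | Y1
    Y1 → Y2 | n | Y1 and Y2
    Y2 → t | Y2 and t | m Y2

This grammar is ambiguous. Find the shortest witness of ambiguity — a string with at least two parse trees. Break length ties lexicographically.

length 1: no string has ≥2 trees
length 2: no string has ≥2 trees
length 3: t and t has 2 parse trees

Two derivations of t and t:
  Y0 ⇒ Y1 ⇒ Y2 ⇒ Y2 and t ⇒ t and t
  Y0 ⇒ Y1 ⇒ Y1 and Y2 ⇒ Y2 and Y2 ⇒ t and Y2 ⇒ t and t

t and t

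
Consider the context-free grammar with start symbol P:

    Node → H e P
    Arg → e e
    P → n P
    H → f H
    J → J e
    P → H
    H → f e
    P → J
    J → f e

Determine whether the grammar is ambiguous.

Ambiguous

Witness: f e

Derivation 1: P ⇒ H ⇒ f e
Derivation 2: P ⇒ J ⇒ f e

Two distinct leftmost derivations for the same string.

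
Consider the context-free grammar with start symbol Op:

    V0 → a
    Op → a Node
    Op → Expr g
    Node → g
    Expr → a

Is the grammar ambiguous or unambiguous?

Ambiguous

Witness: a g

Derivation 1: Op ⇒ a Node ⇒ a g
Derivation 2: Op ⇒ Expr g ⇒ a g

Two distinct leftmost derivations for the same string.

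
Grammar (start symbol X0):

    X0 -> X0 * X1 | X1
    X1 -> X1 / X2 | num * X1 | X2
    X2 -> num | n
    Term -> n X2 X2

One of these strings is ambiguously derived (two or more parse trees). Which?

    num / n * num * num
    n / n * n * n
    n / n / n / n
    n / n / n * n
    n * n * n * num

num / n * num * num

num / n * num * num: 2 trees
n / n * n * n: 1 tree
n / n / n / n: 1 tree
n / n / n * n: 1 tree
n * n * n * num: 1 tree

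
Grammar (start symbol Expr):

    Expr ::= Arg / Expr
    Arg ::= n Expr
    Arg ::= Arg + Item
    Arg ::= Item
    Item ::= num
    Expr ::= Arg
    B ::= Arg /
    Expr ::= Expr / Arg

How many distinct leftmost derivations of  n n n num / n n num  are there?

Parse trees for n n n num / n n num:
  [Expr [Arg n [Expr [Arg n [Expr [Arg n [Expr [Arg [Item num]]]]]]]] / [Expr [Arg n [Expr [Arg n [Expr [Arg [Item num]]]]]]]]
  [Expr [Arg n [Expr [Arg n [Expr [Arg n [Expr [Arg [Item num]]]]]] / [Expr [Arg n [Expr [Arg n [Expr [Arg [Item num]]]]]]]]]]
  [Expr [Arg n [Expr [Arg n [Expr [Arg n [Expr [Arg [Item num]]]] / [Expr [Arg n [Expr [Arg n [Expr [Arg [Item num]]]]]]]]]]]]
  [Expr [Arg n [Expr [Arg n [Expr [Arg n [Expr [Arg [Item num]] / [Expr [Arg n [Expr [Arg n [Expr [Arg [Item num]]]]]]]]]]]]]]
  [Expr [Arg n [Expr [Arg n [Expr [Arg n [Expr [Expr [Arg [Item num]]] / [Arg n [Expr [Arg n [Expr [Arg [Item num]]]]]]]]]]]]]
  [Expr [Arg n [Expr [Arg n [Expr [Expr [Arg n [Expr [Arg [Item num]]]]] / [Arg n [Expr [Arg n [Expr [Arg [Item num]]]]]]]]]]]
  [Expr [Arg n [Expr [Expr [Arg n [Expr [Arg n [Expr [Arg [Item num]]]]]]] / [Arg n [Expr [Arg n [Expr [Arg [Item num]]]]]]]]]
  [Expr [Expr [Arg n [Expr [Arg n [Expr [Arg n [Expr [Arg [Item num]]]]]]]]] / [Arg n [Expr [Arg n [Expr [Arg [Item num]]]]]]]

8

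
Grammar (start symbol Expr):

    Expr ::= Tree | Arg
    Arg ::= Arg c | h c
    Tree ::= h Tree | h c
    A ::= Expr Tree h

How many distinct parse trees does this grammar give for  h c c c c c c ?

Parse trees for h c c c c c c:
  [Expr [Arg [Arg [Arg [Arg [Arg [Arg h c] c] c] c] c] c]]

1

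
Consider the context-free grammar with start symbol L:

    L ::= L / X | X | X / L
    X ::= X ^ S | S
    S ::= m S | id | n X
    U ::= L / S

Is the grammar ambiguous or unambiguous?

Ambiguous

Witness: id / id

Derivation 1: L ⇒ L / X ⇒ X / X ⇒ S / X ⇒ id / X ⇒ id / S ⇒ id / id
Derivation 2: L ⇒ X / L ⇒ S / L ⇒ id / L ⇒ id / X ⇒ id / S ⇒ id / id

Two distinct leftmost derivations for the same string.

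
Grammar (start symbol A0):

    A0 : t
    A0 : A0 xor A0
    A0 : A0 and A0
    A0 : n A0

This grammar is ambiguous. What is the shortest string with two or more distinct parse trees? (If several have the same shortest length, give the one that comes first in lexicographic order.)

length 1: no string has ≥2 trees
length 2: no string has ≥2 trees
length 3: no string has ≥2 trees
length 4: n t and t has 2 parse trees

Two derivations of n t and t:
  A0 ⇒ A0 and A0 ⇒ n A0 and A0 ⇒ n t and A0 ⇒ n t and t
  A0 ⇒ n A0 ⇒ n A0 and A0 ⇒ n t and A0 ⇒ n t and t

n t and t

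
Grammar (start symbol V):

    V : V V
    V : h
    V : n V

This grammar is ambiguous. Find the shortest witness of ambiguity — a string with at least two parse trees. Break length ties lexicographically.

length 1: no string has ≥2 trees
length 2: no string has ≥2 trees
length 3: h h h has 2 parse trees

Two derivations of h h h:
  V ⇒ V V ⇒ V V V ⇒ h V V ⇒ h h V ⇒ h h h
  V ⇒ V V ⇒ h V ⇒ h V V ⇒ h h V ⇒ h h h

h h h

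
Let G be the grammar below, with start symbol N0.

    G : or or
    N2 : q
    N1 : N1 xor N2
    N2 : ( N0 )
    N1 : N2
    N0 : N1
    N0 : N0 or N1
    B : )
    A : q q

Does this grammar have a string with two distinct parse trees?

Unambiguous

(G, A, B are unreachable from N0, so their rules don't affect L(N0).) This is a standard precedence ladder (N0 over N1 over N2), with each level left-recursive on its own operator ('or' at N0, 'xor' at N1). That structure is LR(1), hence unambiguous.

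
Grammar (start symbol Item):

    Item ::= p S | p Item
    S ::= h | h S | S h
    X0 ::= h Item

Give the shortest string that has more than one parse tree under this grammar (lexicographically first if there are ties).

length 2: no string has ≥2 trees
length 3: p h h has 2 parse trees

Two derivations of p h h:
  Item ⇒ p S ⇒ p h S ⇒ p h h
  Item ⇒ p S ⇒ p S h ⇒ p h h

p h h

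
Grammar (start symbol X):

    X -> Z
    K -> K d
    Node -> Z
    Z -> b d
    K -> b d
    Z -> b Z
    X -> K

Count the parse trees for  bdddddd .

1

Parse trees for bdddddd:
  [X [K [K [K [K [K [K b d] d] d] d] d] d]]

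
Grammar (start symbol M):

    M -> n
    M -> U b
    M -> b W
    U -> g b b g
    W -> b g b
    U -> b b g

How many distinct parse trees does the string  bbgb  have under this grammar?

2

Parse trees for bbgb:
  [M [U b b g] b]
  [M b [W b g b]]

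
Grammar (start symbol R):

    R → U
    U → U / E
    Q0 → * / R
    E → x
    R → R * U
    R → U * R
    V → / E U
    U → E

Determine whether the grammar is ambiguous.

Witness: x * x

Derivation 1: R ⇒ R * U ⇒ U * U ⇒ E * U ⇒ x * U ⇒ x * E ⇒ x * x
Derivation 2: R ⇒ U * R ⇒ E * R ⇒ x * R ⇒ x * U ⇒ x * E ⇒ x * x

Two distinct leftmost derivations for the same string.

Ambiguous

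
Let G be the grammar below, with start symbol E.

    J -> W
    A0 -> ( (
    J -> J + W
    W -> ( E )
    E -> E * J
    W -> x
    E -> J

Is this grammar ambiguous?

(A0 is unreachable from E, so its rules don't affect L(E).) This is a standard precedence ladder (E over J over W), with each level left-recursive on its own operator ('*' at E, '+' at J). That structure is LR(1), hence unambiguous.

Unambiguous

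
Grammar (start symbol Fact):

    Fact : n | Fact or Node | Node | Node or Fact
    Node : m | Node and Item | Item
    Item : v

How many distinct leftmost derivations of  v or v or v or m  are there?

8

Parse trees for v or v or v or m:
  [Fact [Fact [Fact [Fact [Node [Item v]]] or [Node [Item v]]] or [Node [Item v]]] or [Node m]]
  [Fact [Fact [Fact [Node [Item v]] or [Fact [Node [Item v]]]] or [Node [Item v]]] or [Node m]]
  [Fact [Fact [Node [Item v]] or [Fact [Fact [Node [Item v]]] or [Node [Item v]]]] or [Node m]]
  [Fact [Fact [Node [Item v]] or [Fact [Node [Item v]] or [Fact [Node [Item v]]]]] or [Node m]]
  [Fact [Node [Item v]] or [Fact [Fact [Fact [Node [Item v]]] or [Node [Item v]]] or [Node m]]]
  [Fact [Node [Item v]] or [Fact [Fact [Node [Item v]] or [Fact [Node [Item v]]]] or [Node m]]]
  [Fact [Node [Item v]] or [Fact [Node [Item v]] or [Fact [Fact [Node [Item v]]] or [Node m]]]]
  [Fact [Node [Item v]] or [Fact [Node [Item v]] or [Fact [Node [Item v]] or [Fact [Node m]]]]]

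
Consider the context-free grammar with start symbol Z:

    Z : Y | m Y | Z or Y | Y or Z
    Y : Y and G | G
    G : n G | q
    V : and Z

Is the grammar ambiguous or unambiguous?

Witness: q or q

Derivation 1: Z ⇒ Z or Y ⇒ Y or Y ⇒ G or Y ⇒ q or Y ⇒ q or G ⇒ q or q
Derivation 2: Z ⇒ Y or Z ⇒ G or Z ⇒ q or Z ⇒ q or Y ⇒ q or G ⇒ q or q

Two distinct leftmost derivations for the same string.

Ambiguous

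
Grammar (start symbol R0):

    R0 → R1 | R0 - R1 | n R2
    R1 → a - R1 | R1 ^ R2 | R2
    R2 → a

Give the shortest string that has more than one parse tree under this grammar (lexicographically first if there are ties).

length 1: no string has ≥2 trees
length 2: no string has ≥2 trees
length 3: a - a has 2 parse trees

Two derivations of a - a:
  R0 ⇒ R1 ⇒ a - R1 ⇒ a - R2 ⇒ a - a
  R0 ⇒ R0 - R1 ⇒ R1 - R1 ⇒ R2 - R1 ⇒ a - R1 ⇒ a - R2 ⇒ a - a

a - a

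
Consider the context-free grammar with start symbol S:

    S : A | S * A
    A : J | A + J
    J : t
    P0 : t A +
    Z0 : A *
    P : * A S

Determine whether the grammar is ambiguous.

(P0, Z0, P are unreachable from S, so their rules don't affect L(S).) This is a standard precedence ladder (S over A over J), with each level left-recursive on its own operator ('*' at S, '+' at A). That structure is LR(1), hence unambiguous.

Unambiguous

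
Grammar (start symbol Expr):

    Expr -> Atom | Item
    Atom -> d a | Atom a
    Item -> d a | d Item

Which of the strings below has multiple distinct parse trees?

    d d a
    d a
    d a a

d a

d d a: 1 tree
d a: 2 trees
d a a: 1 tree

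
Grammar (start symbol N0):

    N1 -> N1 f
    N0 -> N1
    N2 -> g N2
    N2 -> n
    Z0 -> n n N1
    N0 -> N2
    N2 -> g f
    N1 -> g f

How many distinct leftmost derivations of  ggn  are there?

Parse trees for ggn:
  [N0 [N2 g [N2 g [N2 n]]]]

1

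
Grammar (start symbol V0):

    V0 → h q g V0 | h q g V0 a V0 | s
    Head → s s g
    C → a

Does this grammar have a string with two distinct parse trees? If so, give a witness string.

Witness: h q g h q g s a s

Derivation 1: V0 ⇒ h q g V0 ⇒ h q g h q g V0 a V0 ⇒ h q g h q g s a V0 ⇒ h q g h q g s a s
Derivation 2: V0 ⇒ h q g V0 a V0 ⇒ h q g h q g V0 a V0 ⇒ h q g h q g s a V0 ⇒ h q g h q g s a s

Two distinct leftmost derivations for the same string.

Ambiguous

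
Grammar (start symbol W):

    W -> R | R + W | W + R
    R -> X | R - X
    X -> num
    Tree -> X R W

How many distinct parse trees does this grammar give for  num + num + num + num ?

Parse trees for num + num + num + num:
  [W [R [X num]] + [W [R [X num]] + [W [R [X num]] + [W [R [X num]]]]]]
  [W [R [X num]] + [W [R [X num]] + [W [W [R [X num]]] + [R [X num]]]]]
  [W [R [X num]] + [W [W [R [X num]] + [W [R [X num]]]] + [R [X num]]]]
  [W [R [X num]] + [W [W [W [R [X num]]] + [R [X num]]] + [R [X num]]]]
  [W [W [R [X num]] + [W [R [X num]] + [W [R [X num]]]]] + [R [X num]]]
  [W [W [R [X num]] + [W [W [R [X num]]] + [R [X num]]]] + [R [X num]]]
  [W [W [W [R [X num]] + [W [R [X num]]]] + [R [X num]]] + [R [X num]]]
  [W [W [W [W [R [X num]]] + [R [X num]]] + [R [X num]]] + [R [X num]]]

8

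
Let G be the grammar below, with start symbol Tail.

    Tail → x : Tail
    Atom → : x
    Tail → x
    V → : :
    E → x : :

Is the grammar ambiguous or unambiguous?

Only Tail is reachable from Tail; ignoring the rest: Right-recursive list with a separator: after each atom, whether the separator follows determines the rule. One parse per string.

Unambiguous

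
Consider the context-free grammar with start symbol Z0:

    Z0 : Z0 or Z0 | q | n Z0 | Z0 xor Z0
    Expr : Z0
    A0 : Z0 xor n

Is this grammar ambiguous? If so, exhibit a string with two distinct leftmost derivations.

Witness: n q or q

Derivation 1: Z0 ⇒ Z0 or Z0 ⇒ n Z0 or Z0 ⇒ n q or Z0 ⇒ n q or q
Derivation 2: Z0 ⇒ n Z0 ⇒ n Z0 or Z0 ⇒ n q or Z0 ⇒ n q or q

Two distinct leftmost derivations for the same string.

Ambiguous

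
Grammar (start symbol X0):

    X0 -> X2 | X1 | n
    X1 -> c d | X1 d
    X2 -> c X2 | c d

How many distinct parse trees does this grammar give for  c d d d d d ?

1

Parse trees for c d d d d d:
  [X0 [X1 [X1 [X1 [X1 [X1 c d] d] d] d] d]]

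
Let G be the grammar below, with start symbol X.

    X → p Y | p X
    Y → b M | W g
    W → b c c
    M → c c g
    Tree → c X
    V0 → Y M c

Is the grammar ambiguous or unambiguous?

Witness: p b c c g

Derivation 1: X ⇒ p Y ⇒ p b M ⇒ p b c c g
Derivation 2: X ⇒ p Y ⇒ p W g ⇒ p b c c g

Two distinct leftmost derivations for the same string.

Ambiguous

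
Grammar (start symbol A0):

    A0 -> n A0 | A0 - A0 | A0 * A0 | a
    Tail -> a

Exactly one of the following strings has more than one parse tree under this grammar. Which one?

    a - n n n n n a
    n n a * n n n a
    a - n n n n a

n n a * n n n a

a - n n n n n a: 1 tree
n n a * n n n a: 3 trees
a - n n n n a: 1 tree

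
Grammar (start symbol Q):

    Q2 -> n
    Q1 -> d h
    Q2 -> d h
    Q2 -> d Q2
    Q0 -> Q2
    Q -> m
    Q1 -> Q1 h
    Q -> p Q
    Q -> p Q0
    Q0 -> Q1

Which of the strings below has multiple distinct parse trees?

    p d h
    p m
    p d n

p d h: 2 trees
p m: 1 tree
p d n: 1 tree

p d h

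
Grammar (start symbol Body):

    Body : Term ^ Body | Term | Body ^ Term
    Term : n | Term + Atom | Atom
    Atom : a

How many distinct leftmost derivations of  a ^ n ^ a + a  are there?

Parse trees for a ^ n ^ a + a:
  [Body [Term [Atom a]] ^ [Body [Term n] ^ [Body [Term [Term [Atom a]] + [Atom a]]]]]
  [Body [Term [Atom a]] ^ [Body [Body [Term n]] ^ [Term [Term [Atom a]] + [Atom a]]]]
  [Body [Body [Term [Atom a]] ^ [Body [Term n]]] ^ [Term [Term [Atom a]] + [Atom a]]]
  [Body [Body [Body [Term [Atom a]]] ^ [Term n]] ^ [Term [Term [Atom a]] + [Atom a]]]

4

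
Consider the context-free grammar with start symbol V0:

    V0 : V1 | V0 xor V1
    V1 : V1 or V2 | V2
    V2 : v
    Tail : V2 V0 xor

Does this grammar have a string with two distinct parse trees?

Unambiguous

(Tail is unreachable from V0, so its rules don't affect L(V0).) The grammar is stratified — V0 handles 'xor' (left-recursive), V1 handles 'or', V2 atoms. Each operator has a fixed associativity and precedence level, so every string has one parse.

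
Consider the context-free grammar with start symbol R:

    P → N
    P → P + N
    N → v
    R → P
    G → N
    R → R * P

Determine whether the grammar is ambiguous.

Unambiguous

Only R, P, N are reachable from R; ignoring the rest: This is a standard precedence ladder (R over P over N), with each level left-recursive on its own operator ('*' at R, '+' at P). That structure is LR(1), hence unambiguous.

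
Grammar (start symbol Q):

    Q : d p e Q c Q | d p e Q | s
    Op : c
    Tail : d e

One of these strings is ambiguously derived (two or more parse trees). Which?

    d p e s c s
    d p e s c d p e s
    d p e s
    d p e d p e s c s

d p e s c s: 1 tree
d p e s c d p e s: 1 tree
d p e s: 1 tree
d p e d p e s c s: 2 trees

d p e d p e s c s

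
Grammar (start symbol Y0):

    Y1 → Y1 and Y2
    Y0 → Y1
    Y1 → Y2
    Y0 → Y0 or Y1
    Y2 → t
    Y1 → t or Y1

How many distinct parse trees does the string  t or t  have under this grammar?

Parse trees for t or t:
  [Y0 [Y1 t or [Y1 [Y2 t]]]]
  [Y0 [Y0 [Y1 [Y2 t]]] or [Y1 [Y2 t]]]

2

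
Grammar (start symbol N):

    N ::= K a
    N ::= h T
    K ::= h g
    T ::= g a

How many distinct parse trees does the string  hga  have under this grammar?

2

Parse trees for hga:
  [N [K h g] a]
  [N h [T g a]]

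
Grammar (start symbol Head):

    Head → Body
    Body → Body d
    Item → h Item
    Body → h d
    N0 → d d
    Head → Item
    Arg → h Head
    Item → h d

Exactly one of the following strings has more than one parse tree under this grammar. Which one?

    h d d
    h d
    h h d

h d

h d d: 1 tree
h d: 2 trees
h h d: 1 tree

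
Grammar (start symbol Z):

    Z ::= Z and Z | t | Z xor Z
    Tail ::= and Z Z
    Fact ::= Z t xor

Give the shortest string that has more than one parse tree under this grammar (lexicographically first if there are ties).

length 1: no string has ≥2 trees
length 3: no string has ≥2 trees
length 5: t and t and t has 2 parse trees

Two derivations of t and t and t:
  Z ⇒ Z and Z ⇒ Z and Z and Z ⇒ t and Z and Z ⇒ t and t and Z ⇒ t and t and t
  Z ⇒ Z and Z ⇒ t and Z ⇒ t and Z and Z ⇒ t and t and Z ⇒ t and t and t

t and t and t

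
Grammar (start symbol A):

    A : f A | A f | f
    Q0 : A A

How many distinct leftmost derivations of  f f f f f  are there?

Parse trees for f f f f f (showing first 6 of 16):
  [A f [A f [A f [A f [A f]]]]]
  [A f [A f [A f [A [A f] f]]]]
  [A f [A f [A [A f [A f]] f]]]
  [A f [A f [A [A [A f] f] f]]]
  [A f [A [A f [A f [A f]]] f]]
  [A f [A [A f [A [A f] f]] f]]

16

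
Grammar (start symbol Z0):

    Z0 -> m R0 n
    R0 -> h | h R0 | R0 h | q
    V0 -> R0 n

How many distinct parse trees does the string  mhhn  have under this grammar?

2

Parse trees for mhhn:
  [Z0 m [R0 h [R0 h]] n]
  [Z0 m [R0 [R0 h] h] n]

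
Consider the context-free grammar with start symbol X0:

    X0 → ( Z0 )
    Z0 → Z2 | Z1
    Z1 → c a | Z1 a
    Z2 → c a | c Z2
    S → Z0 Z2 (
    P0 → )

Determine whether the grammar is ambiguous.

Ambiguous

Witness: ( c a )

Derivation 1: X0 ⇒ ( Z0 ) ⇒ ( Z2 ) ⇒ ( c a )
Derivation 2: X0 ⇒ ( Z0 ) ⇒ ( Z1 ) ⇒ ( c a )

Two distinct leftmost derivations for the same string.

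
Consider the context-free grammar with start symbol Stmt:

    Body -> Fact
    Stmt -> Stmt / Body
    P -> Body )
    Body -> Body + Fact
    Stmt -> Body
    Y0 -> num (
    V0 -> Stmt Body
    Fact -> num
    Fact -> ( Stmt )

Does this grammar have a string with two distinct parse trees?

Unambiguous

(V0, Y0, P are unreachable from Stmt, so their rules don't affect L(Stmt).) Stmt → Stmt / Body | Body  ;  Body → Body + Fact | Fact  — a left-associative chain with Fact at the bottom. Each string factors uniquely by precedence.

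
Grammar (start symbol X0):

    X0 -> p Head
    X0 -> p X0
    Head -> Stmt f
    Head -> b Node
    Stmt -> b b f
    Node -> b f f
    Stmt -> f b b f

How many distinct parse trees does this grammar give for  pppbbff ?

2

Parse trees for pppbbff:
  [X0 p [X0 p [X0 p [Head [Stmt b b f] f]]]]
  [X0 p [X0 p [X0 p [Head b [Node b f f]]]]]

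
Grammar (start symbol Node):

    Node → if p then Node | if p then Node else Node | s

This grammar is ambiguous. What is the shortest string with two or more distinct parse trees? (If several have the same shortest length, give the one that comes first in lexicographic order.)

if p then if p then s else s

length 1: no string has ≥2 trees
length 4: no string has ≥2 trees
length 6: no string has ≥2 trees
length 7: no string has ≥2 trees
length 9: if p then if p then s else s has 2 parse trees

Two derivations of if p then if p then s else s:
  Node ⇒ if p then Node ⇒ if p then if p then Node else Node ⇒ if p then if p then s else Node ⇒ if p then if p then s else s
  Node ⇒ if p then Node else Node ⇒ if p then if p then Node else Node ⇒ if p then if p then s else Node ⇒ if p then if p then s else s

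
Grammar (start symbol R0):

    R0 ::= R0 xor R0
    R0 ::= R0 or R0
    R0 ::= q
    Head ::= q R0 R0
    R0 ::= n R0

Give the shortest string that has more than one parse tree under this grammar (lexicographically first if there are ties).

n q or q

length 1: no string has ≥2 trees
length 2: no string has ≥2 trees
length 3: no string has ≥2 trees
length 4: n q or q has 2 parse trees

Two derivations of n q or q:
  R0 ⇒ R0 or R0 ⇒ n R0 or R0 ⇒ n q or R0 ⇒ n q or q
  R0 ⇒ n R0 ⇒ n R0 or R0 ⇒ n q or R0 ⇒ n q or q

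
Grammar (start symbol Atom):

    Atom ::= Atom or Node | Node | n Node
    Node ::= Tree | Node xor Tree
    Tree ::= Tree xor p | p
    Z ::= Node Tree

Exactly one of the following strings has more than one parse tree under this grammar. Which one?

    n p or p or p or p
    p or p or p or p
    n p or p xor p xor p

n p or p xor p xor p

n p or p or p or p: 1 tree
p or p or p or p: 1 tree
n p or p xor p xor p: 4 trees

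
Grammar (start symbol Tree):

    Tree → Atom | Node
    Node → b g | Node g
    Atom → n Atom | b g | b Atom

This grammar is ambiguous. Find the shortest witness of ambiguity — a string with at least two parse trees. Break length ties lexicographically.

b g

length 2: b g has 2 parse trees

Two derivations of b g:
  Tree ⇒ Atom ⇒ b g
  Tree ⇒ Node ⇒ b g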